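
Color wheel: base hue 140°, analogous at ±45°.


Base hue: 140°
Left analog: (140 - 45) mod 360 = 95°
Right analog: (140 + 45) mod 360 = 185°
Analogous hues = 95° and 185°


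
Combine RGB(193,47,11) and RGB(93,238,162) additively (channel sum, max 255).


Additive: each channel = min(255, C₁+C₂)
R: 193+93 = 286 → 255
G: 47+238 = 285 → 255
B: 11+162 = 173 → 173
= RGB(255, 255, 173)


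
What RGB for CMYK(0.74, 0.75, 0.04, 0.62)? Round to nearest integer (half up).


R = 255 × (1-C) × (1-K) = 255 × 0.26 × 0.38 = 25.194 → 25
G = 255 × (1-M) × (1-K) = 255 × 0.25 × 0.38 = 24.225 → 24
B = 255 × (1-Y) × (1-K) = 255 × 0.96 × 0.38 = 93.024 → 93
= RGB(25, 24, 93)


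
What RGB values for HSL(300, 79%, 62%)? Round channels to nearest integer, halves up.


H=300°, S=0.79, L=0.62
C = (1-|2L-1|)×S = (1-|0.24|)×0.79 = 0.6004
H' = H/60 = 300/60 ≈ 5.0000; X = C×(1-|H' mod 2 - 1|) = 0.6004
m = L - C/2 = 0.62 - 0.3002 = 0.3198
Sector ⌊H'⌋ = 5 → (R',G',B') = (0.6004, 0.0, 0.6004)
RGB = ((R'+m)×255, (G'+m)×255, (B'+m)×255) = (234.651, 81.549, 234.651)
Round half up → RGB(235, 82, 235)


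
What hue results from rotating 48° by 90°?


New hue = (H + rotation) mod 360
New hue = (48 + 90) mod 360
= 138 mod 360
= 138°


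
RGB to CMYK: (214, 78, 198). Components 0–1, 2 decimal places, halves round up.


R'=214/255≈0.8392, G'=78/255≈0.3059, B'=198/255≈0.7765
K = 1 - max(R',G',B') = 1 - 214/255 = 41/255 = 0.16078… → 0.16
(1-R'-K)/(1-K) simplifies to (max-R)/max with max = 214:
C = (214-214)/214 = 0/214 = 0 → 0.00
M = (214-78)/214 = 136/214 = 0.63551… → 0.64
Y = (214-198)/214 = 16/214 = 0.07476… → 0.07
= CMYK(0.00, 0.64, 0.07, 0.16)


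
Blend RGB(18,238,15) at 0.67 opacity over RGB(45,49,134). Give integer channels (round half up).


C = α×F + (1-α)×B, with 1-α = 0.33
R: 0.67×18 + 0.33×45 = 12.06 + 14.85 = 26.91 → 27
G: 0.67×238 + 0.33×49 = 159.46 + 16.17 = 175.63 → 176
B: 0.67×15 + 0.33×134 = 10.05 + 44.22 = 54.27 → 54
= RGB(27, 176, 54)


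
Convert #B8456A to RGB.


B8 → 184 (R)
45 → 69 (G)
6A → 106 (B)
= RGB(184, 69, 106)


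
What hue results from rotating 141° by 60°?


New hue = (H + rotation) mod 360
New hue = (141 + 60) mod 360
= 201 mod 360
= 201°


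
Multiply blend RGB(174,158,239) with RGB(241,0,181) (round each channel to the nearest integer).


Multiply: C = A×B/255, rounded to nearest integer
R: 174×241/255 = 41934/255 ≈ 164.447 → 164
G: 158×0/255 = 0/255 ≈ 0.000 → 0
B: 239×181/255 = 43259/255 ≈ 169.643 → 170
= RGB(164, 0, 170)


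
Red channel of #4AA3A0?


Color: #4AA3A0
R = 4A = 74
G = A3 = 163
B = A0 = 160
Red = 74


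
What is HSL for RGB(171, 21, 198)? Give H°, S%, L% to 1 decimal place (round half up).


Normalize: R'=171/255≈0.6706, G'=21/255≈0.0824, B'=198/255≈0.7765
Max=198/255, Min=21/255, Δ=Max-Min=177/255
L = (Max+Min)/2 = (198+21)/510 = 219/510 = 0.42941… → L = 42.9%
L ≤ 0.5 → S = Δ/(Max+Min) = 177/(198+21) = 177/219 = 0.80821… → S = 80.8%
(the 1/255 factors cancel in S and H, so raw channel differences can be used)
Max is B' → H = 60 × ((R-G)/Δ + 4) = 60 × ((171-21)/177 + 4)
  150/177 + 4 = 0.8474… + 4 = 4.8474…
  H = 60 × 4.8474… = 290.847…° → H = 290.8°
= HSL(290.8°, 80.8%, 42.9%)


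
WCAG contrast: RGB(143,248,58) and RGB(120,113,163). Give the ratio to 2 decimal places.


Linearize each sRGB channel c=v/255: c/12.92 if c ≤ 0.04045 else ((c+0.055)/1.055)^2.4
L = 0.2126×R_lin + 0.7152×G_lin + 0.0722×B_lin
Color 1 (143,248,58):
  R=143: 143/255≈0.5608 > 0.04045 → ((0.5608+0.055)/1.055)^2.4 ≈ 0.27468
  G=248: 248/255≈0.9725 > 0.04045 → ((0.9725+0.055)/1.055)^2.4 ≈ 0.93869
  B=58: 58/255≈0.2275 > 0.04045 → ((0.2275+0.055)/1.055)^2.4 ≈ 0.04231
  L1 = 0.2126×0.27468 + 0.7152×0.93869 + 0.0722×0.04231 ≈ 0.73280
Color 2 (120,113,163):
  R=120: 120/255≈0.4706 > 0.04045 → ((0.4706+0.055)/1.055)^2.4 ≈ 0.18782
  G=113: 113/255≈0.4431 > 0.04045 → ((0.4431+0.055)/1.055)^2.4 ≈ 0.16513
  B=163: 163/255≈0.6392 > 0.04045 → ((0.6392+0.055)/1.055)^2.4 ≈ 0.36625
  L2 = 0.2126×0.18782 + 0.7152×0.16513 + 0.0722×0.36625 ≈ 0.18448
Lighter = 0.73280, Darker = 0.18448
Ratio = (L_lighter + 0.05) / (L_darker + 0.05)
Ratio = (0.73280 + 0.05) / (0.18448 + 0.05) = 0.78280 / 0.23448 ≈ 3.3385
Ratio ≈ 3.34:1


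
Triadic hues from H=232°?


Triadic: equally spaced at 120° intervals
H1 = 232°
H2 = (232 + 120) mod 360 = 352°
H3 = (232 + 240) mod 360 = 112°
Triadic = 232°, 352°, 112°


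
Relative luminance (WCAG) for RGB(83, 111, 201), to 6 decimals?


Linearize each channel (sRGB transfer function): c = v/255; c_lin = c/12.92 if c ≤ 0.04045, else ((c+0.055)/1.055)^2.4
  R: 83/255 ≈ 0.325490 > 0.04045 → ((0.325490+0.055)/1.055)^2.4 ≈ 0.086500
  G: 111/255 ≈ 0.435294 > 0.04045 → ((0.435294+0.055)/1.055)^2.4 ≈ 0.158961
  B: 201/255 ≈ 0.788235 > 0.04045 → ((0.788235+0.055)/1.055)^2.4 ≈ 0.584078
R_lin = 0.086500, G_lin = 0.158961, B_lin = 0.584078
L = 0.2126×R + 0.7152×G + 0.0722×B
L = 0.2126×0.086500 + 0.7152×0.158961 + 0.0722×0.584078
L ≈ 0.174249


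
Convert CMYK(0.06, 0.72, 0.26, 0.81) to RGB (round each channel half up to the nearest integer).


R = 255 × (1-C) × (1-K) = 255 × 0.94 × 0.19 = 45.543 → 46
G = 255 × (1-M) × (1-K) = 255 × 0.28 × 0.19 = 13.566 → 14
B = 255 × (1-Y) × (1-K) = 255 × 0.74 × 0.19 = 35.853 → 36
= RGB(46, 14, 36)


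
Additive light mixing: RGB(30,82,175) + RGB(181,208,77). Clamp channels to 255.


Additive: each channel = min(255, C₁+C₂)
R: 30+181 = 211 → 211
G: 82+208 = 290 → 255
B: 175+77 = 252 → 252
= RGB(211, 255, 252)


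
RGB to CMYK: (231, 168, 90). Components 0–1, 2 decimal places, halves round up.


R'=231/255≈0.9059, G'=168/255≈0.6588, B'=90/255≈0.3529
K = 1 - max(R',G',B') = 1 - 231/255 = 24/255 = 0.09411… → 0.09
(1-R'-K)/(1-K) simplifies to (max-R)/max with max = 231:
C = (231-231)/231 = 0/231 = 0 → 0.00
M = (231-168)/231 = 63/231 = 0.27272… → 0.27
Y = (231-90)/231 = 141/231 = 0.61038… → 0.61
= CMYK(0.00, 0.27, 0.61, 0.09)


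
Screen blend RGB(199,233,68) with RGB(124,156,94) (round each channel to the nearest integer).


Screen: C = 255 - (255-A)×(255-B)/255, rounded to nearest integer
R: 255 - (255-199)×(255-124)/255 = 255 - 7336/255 ≈ 255 - 28.769 = 226.231 → 226
G: 255 - (255-233)×(255-156)/255 = 255 - 2178/255 ≈ 255 - 8.541 = 246.459 → 246
B: 255 - (255-68)×(255-94)/255 = 255 - 30107/255 ≈ 255 - 118.067 = 136.933 → 137
= RGB(226, 246, 137)


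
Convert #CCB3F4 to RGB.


CC → 204 (R)
B3 → 179 (G)
F4 → 244 (B)
= RGB(204, 179, 244)


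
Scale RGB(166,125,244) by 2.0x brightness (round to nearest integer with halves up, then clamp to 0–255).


Multiply each channel by 2.0, round half up, clamp to [0, 255]
R: 166×2.0 = 332 → clamp → 255
G: 125×2.0 = 250
B: 244×2.0 = 488 → clamp → 255
= RGB(255, 250, 255)


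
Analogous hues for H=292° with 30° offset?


Base hue: 292°
Left analog: (292 - 30) mod 360 = 262°
Right analog: (292 + 30) mod 360 = 322°
Analogous hues = 262° and 322°


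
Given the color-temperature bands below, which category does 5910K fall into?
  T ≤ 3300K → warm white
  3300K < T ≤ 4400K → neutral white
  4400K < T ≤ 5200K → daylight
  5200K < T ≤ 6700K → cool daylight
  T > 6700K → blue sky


Temperature: 5910K
5200K < 5910K ≤ 6700K → cool daylight
Classification: cool daylight


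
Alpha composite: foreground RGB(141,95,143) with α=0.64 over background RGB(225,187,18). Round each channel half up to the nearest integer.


C = α×F + (1-α)×B, with 1-α = 0.36
R: 0.64×141 + 0.36×225 = 90.24 + 81.00 = 171.24 → 171
G: 0.64×95 + 0.36×187 = 60.80 + 67.32 = 128.12 → 128
B: 0.64×143 + 0.36×18 = 91.52 + 6.48 = 98.00 → 98
= RGB(171, 128, 98)


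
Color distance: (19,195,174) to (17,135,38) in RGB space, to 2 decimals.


d = √[(R₁-R₂)² + (G₁-G₂)² + (B₁-B₂)²]
d = √[(19-17)² + (195-135)² + (174-38)²]
d = √[4 + 3600 + 18496]
d = √22100
d ≈ 148.66


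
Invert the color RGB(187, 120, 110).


Invert: (255-R, 255-G, 255-B)
R: 255-187 = 68
G: 255-120 = 135
B: 255-110 = 145
= RGB(68, 135, 145)


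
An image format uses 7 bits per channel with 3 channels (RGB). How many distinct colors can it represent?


Total bits = 7 bits/channel × 3 channels = 21 bits
Distinct colors = 2^21
= 2,097,152 colors


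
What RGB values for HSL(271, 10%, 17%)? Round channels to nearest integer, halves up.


H=271°, S=0.10, L=0.17
C = (1-|2L-1|)×S = (1-|-0.66|)×0.10 = 0.034
H' = H/60 = 271/60 ≈ 4.5167; X = C×(1-|H' mod 2 - 1|) ≈ 0.0176
m = L - C/2 = 0.17 - 0.017 = 0.153
Sector ⌊H'⌋ = 4 → (R',G',B') = (≈0.0176, 0.0, 0.034)
RGB = ((R'+m)×255, (G'+m)×255, (B'+m)×255) = (43.4945, 39.015, 47.685)
Round half up → RGB(43, 39, 48)


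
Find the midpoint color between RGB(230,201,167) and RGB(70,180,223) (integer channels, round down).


Midpoint: each channel = ⌊(C₁+C₂)/2⌋
R: ⌊(230+70)/2⌋ = 150
G: ⌊(201+180)/2⌋ = 190
B: ⌊(167+223)/2⌋ = 195
= RGB(150, 190, 195)


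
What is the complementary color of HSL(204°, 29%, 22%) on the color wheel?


Complement = opposite side of color wheel = hue + 180°
H' = (204 + 180) mod 360 = 24°
S and L unchanged.
= HSL(24°, 29%, 22%)


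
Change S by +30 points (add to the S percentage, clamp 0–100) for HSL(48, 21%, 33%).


Original S = 21%
Adjustment = +30 percentage points
New S = 21 + (30) = 51
Clamp to [0, 100] → 51
= HSL(48°, 51%, 33%)


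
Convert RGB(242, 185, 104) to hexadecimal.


R = 242 → F2 (hex)
G = 185 → B9 (hex)
B = 104 → 68 (hex)
Hex = #F2B968


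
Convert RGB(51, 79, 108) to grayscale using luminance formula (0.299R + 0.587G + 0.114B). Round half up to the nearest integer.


Gray = 0.299×R + 0.587×G + 0.114×B
Gray = 0.299×51 + 0.587×79 + 0.114×108
Gray = 15.249 + 46.373 + 12.312
Gray = 73.934 → round half up → 74
Gray = 74


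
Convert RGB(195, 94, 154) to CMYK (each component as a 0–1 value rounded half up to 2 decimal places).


R'=195/255≈0.7647, G'=94/255≈0.3686, B'=154/255≈0.6039
K = 1 - max(R',G',B') = 1 - 195/255 = 60/255 = 0.23529… → 0.24
(1-R'-K)/(1-K) simplifies to (max-R)/max with max = 195:
C = (195-195)/195 = 0/195 = 0 → 0.00
M = (195-94)/195 = 101/195 = 0.51794… → 0.52
Y = (195-154)/195 = 41/195 = 0.21025… → 0.21
= CMYK(0.00, 0.52, 0.21, 0.24)


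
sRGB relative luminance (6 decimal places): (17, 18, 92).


Linearize each channel (sRGB transfer function): c = v/255; c_lin = c/12.92 if c ≤ 0.04045, else ((c+0.055)/1.055)^2.4
  R: 17/255 ≈ 0.066667 > 0.04045 → ((0.066667+0.055)/1.055)^2.4 ≈ 0.005605
  G: 18/255 ≈ 0.070588 > 0.04045 → ((0.070588+0.055)/1.055)^2.4 ≈ 0.006049
  B: 92/255 ≈ 0.360784 > 0.04045 → ((0.360784+0.055)/1.055)^2.4 ≈ 0.107023
R_lin = 0.005605, G_lin = 0.006049, B_lin = 0.107023
L = 0.2126×R + 0.7152×G + 0.0722×B
L = 0.2126×0.005605 + 0.7152×0.006049 + 0.0722×0.107023
L ≈ 0.013245


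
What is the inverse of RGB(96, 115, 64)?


Invert: (255-R, 255-G, 255-B)
R: 255-96 = 159
G: 255-115 = 140
B: 255-64 = 191
= RGB(159, 140, 191)


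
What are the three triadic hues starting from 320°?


Triadic: equally spaced at 120° intervals
H1 = 320°
H2 = (320 + 120) mod 360 = 80°
H3 = (320 + 240) mod 360 = 200°
Triadic = 320°, 80°, 200°


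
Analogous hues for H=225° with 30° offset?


Base hue: 225°
Left analog: (225 - 30) mod 360 = 195°
Right analog: (225 + 30) mod 360 = 255°
Analogous hues = 195° and 255°


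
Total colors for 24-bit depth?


Colors = 2^bits = 2^24
= 16,777,216 colors


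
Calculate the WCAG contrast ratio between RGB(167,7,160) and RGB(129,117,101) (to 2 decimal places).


Linearize each sRGB channel c=v/255: c/12.92 if c ≤ 0.04045 else ((c+0.055)/1.055)^2.4
L = 0.2126×R_lin + 0.7152×G_lin + 0.0722×B_lin
Color 1 (167,7,160):
  R=167: 167/255≈0.6549 > 0.04045 → ((0.6549+0.055)/1.055)^2.4 ≈ 0.38643
  G=7: 7/255≈0.0275 ≤ 0.04045 → 0.0275/12.92 ≈ 0.00212
  B=160: 160/255≈0.6275 > 0.04045 → ((0.6275+0.055)/1.055)^2.4 ≈ 0.35153
  L1 = 0.2126×0.38643 + 0.7152×0.00212 + 0.0722×0.35153 ≈ 0.10906
Color 2 (129,117,101):
  R=129: 129/255≈0.5059 > 0.04045 → ((0.5059+0.055)/1.055)^2.4 ≈ 0.21953
  G=117: 117/255≈0.4588 > 0.04045 → ((0.4588+0.055)/1.055)^2.4 ≈ 0.17789
  B=101: 101/255≈0.3961 > 0.04045 → ((0.3961+0.055)/1.055)^2.4 ≈ 0.13014
  L2 = 0.2126×0.21953 + 0.7152×0.17789 + 0.0722×0.13014 ≈ 0.18329
Lighter = 0.18329, Darker = 0.10906
Ratio = (L_lighter + 0.05) / (L_darker + 0.05)
Ratio = (0.18329 + 0.05) / (0.10906 + 0.05) = 0.23329 / 0.15906 ≈ 1.4667
Ratio ≈ 1.47:1


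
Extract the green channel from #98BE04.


Color: #98BE04
R = 98 = 152
G = BE = 190
B = 04 = 4
Green = 190


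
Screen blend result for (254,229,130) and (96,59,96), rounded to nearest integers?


Screen: C = 255 - (255-A)×(255-B)/255, rounded to nearest integer
R: 255 - (255-254)×(255-96)/255 = 255 - 159/255 ≈ 255 - 0.624 = 254.376 → 254
G: 255 - (255-229)×(255-59)/255 = 255 - 5096/255 ≈ 255 - 19.984 = 235.016 → 235
B: 255 - (255-130)×(255-96)/255 = 255 - 19875/255 ≈ 255 - 77.941 = 177.059 → 177
= RGB(254, 235, 177)


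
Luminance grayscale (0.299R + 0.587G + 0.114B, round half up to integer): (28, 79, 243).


Gray = 0.299×R + 0.587×G + 0.114×B
Gray = 0.299×28 + 0.587×79 + 0.114×243
Gray = 8.372 + 46.373 + 27.702
Gray = 82.447 → round half up → 82
Gray = 82


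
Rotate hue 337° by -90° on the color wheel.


New hue = (H + rotation) mod 360
New hue = (337 -90) mod 360
= 247 mod 360
= 247°


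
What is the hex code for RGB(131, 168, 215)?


R = 131 → 83 (hex)
G = 168 → A8 (hex)
B = 215 → D7 (hex)
Hex = #83A8D7


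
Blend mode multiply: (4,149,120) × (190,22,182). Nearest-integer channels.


Multiply: C = A×B/255, rounded to nearest integer
R: 4×190/255 = 760/255 ≈ 2.980 → 3
G: 149×22/255 = 3278/255 ≈ 12.855 → 13
B: 120×182/255 = 21840/255 ≈ 85.647 → 86
= RGB(3, 13, 86)


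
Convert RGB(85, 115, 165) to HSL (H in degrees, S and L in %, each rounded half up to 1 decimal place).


Normalize: R'=85/255≈0.3333, G'=115/255≈0.4510, B'=165/255≈0.6471
Max=165/255, Min=85/255, Δ=Max-Min=80/255
L = (Max+Min)/2 = (165+85)/510 = 250/510 = 0.49019… → L = 49.0%
L ≤ 0.5 → S = Δ/(Max+Min) = 80/(165+85) = 80/250 = 0.32 → S = 32.0%
(the 1/255 factors cancel in S and H, so raw channel differences can be used)
Max is B' → H = 60 × ((R-G)/Δ + 4) = 60 × ((85-115)/80 + 4)
  -30/80 + 4 = -0.375 + 4 = 3.625
  H = 60 × 3.625 = 217.5° → H = 217.5°
= HSL(217.5°, 32.0%, 49.0%)


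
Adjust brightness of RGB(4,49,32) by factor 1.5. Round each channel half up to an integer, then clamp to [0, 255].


Multiply each channel by 1.5, round half up, clamp to [0, 255]
R: 4×1.5 = 6
G: 49×1.5 = 73.5 → round → 74
B: 32×1.5 = 48
= RGB(6, 74, 48)


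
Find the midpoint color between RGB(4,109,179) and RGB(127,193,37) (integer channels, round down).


Midpoint: each channel = ⌊(C₁+C₂)/2⌋
R: ⌊(4+127)/2⌋ = 65
G: ⌊(109+193)/2⌋ = 151
B: ⌊(179+37)/2⌋ = 108
= RGB(65, 151, 108)


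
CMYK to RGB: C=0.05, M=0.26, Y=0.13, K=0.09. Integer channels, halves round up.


R = 255 × (1-C) × (1-K) = 255 × 0.95 × 0.91 = 220.4475 → 220
G = 255 × (1-M) × (1-K) = 255 × 0.74 × 0.91 = 171.717 → 172
B = 255 × (1-Y) × (1-K) = 255 × 0.87 × 0.91 = 201.8835 → 202
= RGB(220, 172, 202)


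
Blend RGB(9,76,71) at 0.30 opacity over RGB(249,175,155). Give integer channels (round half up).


C = α×F + (1-α)×B, with 1-α = 0.70
R: 0.30×9 + 0.70×249 = 2.70 + 174.30 = 177.00 → 177
G: 0.30×76 + 0.70×175 = 22.80 + 122.50 = 145.30 → 145
B: 0.30×71 + 0.70×155 = 21.30 + 108.50 = 129.80 → 130
= RGB(177, 145, 130)


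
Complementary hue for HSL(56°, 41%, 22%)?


Complement = opposite side of color wheel = hue + 180°
H' = (56 + 180) mod 360 = 236°
S and L unchanged.
= HSL(236°, 41%, 22%)


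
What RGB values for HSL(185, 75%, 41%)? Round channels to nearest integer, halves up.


H=185°, S=0.75, L=0.41
C = (1-|2L-1|)×S = (1-|-0.18|)×0.75 = 0.615
H' = H/60 = 185/60 ≈ 3.0833; X = C×(1-|H' mod 2 - 1|) = 0.56375
m = L - C/2 = 0.41 - 0.3075 = 0.1025
Sector ⌊H'⌋ = 3 → (R',G',B') = (0.0, 0.56375, 0.615)
RGB = ((R'+m)×255, (G'+m)×255, (B'+m)×255) = (26.1375, 169.89375, 182.9625)
Round half up → RGB(26, 170, 183)


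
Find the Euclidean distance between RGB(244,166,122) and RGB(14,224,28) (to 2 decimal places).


d = √[(R₁-R₂)² + (G₁-G₂)² + (B₁-B₂)²]
d = √[(244-14)² + (166-224)² + (122-28)²]
d = √[52900 + 3364 + 8836]
d = √65100
d ≈ 255.15


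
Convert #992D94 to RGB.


99 → 153 (R)
2D → 45 (G)
94 → 148 (B)
= RGB(153, 45, 148)


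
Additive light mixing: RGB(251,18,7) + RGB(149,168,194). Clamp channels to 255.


Additive: each channel = min(255, C₁+C₂)
R: 251+149 = 400 → 255
G: 18+168 = 186 → 186
B: 7+194 = 201 → 201
= RGB(255, 186, 201)


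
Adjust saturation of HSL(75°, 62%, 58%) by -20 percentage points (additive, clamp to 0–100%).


Original S = 62%
Adjustment = -20 percentage points
New S = 62 + (-20) = 42
Clamp to [0, 100] → 42
= HSL(75°, 42%, 58%)


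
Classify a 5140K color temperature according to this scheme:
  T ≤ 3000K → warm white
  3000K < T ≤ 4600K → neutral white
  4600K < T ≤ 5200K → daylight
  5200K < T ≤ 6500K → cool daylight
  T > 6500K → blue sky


Temperature: 5140K
4600K < 5140K ≤ 5200K → daylight
Classification: daylight


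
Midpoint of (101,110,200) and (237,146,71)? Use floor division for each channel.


Midpoint: each channel = ⌊(C₁+C₂)/2⌋
R: ⌊(101+237)/2⌋ = 169
G: ⌊(110+146)/2⌋ = 128
B: ⌊(200+71)/2⌋ = 135
= RGB(169, 128, 135)


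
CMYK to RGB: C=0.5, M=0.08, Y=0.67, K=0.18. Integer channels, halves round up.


R = 255 × (1-C) × (1-K) = 255 × 0.50 × 0.82 = 104.55 → 105
G = 255 × (1-M) × (1-K) = 255 × 0.92 × 0.82 = 192.372 → 192
B = 255 × (1-Y) × (1-K) = 255 × 0.33 × 0.82 = 69.003 → 69
= RGB(105, 192, 69)


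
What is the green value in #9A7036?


Color: #9A7036
R = 9A = 154
G = 70 = 112
B = 36 = 54
Green = 112


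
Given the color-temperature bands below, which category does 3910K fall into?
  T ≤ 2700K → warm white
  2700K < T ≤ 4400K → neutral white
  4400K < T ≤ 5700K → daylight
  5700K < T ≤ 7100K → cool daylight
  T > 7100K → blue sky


Temperature: 3910K
2700K < 3910K ≤ 4400K → neutral white
Classification: neutral white


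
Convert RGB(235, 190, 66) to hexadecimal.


R = 235 → EB (hex)
G = 190 → BE (hex)
B = 66 → 42 (hex)
Hex = #EBBE42


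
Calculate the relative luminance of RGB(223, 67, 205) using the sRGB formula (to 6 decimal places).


Linearize each channel (sRGB transfer function): c = v/255; c_lin = c/12.92 if c ≤ 0.04045, else ((c+0.055)/1.055)^2.4
  R: 223/255 ≈ 0.874510 > 0.04045 → ((0.874510+0.055)/1.055)^2.4 ≈ 0.737910
  G: 67/255 ≈ 0.262745 > 0.04045 → ((0.262745+0.055)/1.055)^2.4 ≈ 0.056128
  B: 205/255 ≈ 0.803922 > 0.04045 → ((0.803922+0.055)/1.055)^2.4 ≈ 0.610496
R_lin = 0.737910, G_lin = 0.056128, B_lin = 0.610496
L = 0.2126×R + 0.7152×G + 0.0722×B
L = 0.2126×0.737910 + 0.7152×0.056128 + 0.0722×0.610496
L ≈ 0.241101


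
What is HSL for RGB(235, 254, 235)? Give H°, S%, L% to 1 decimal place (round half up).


Normalize: R'=235/255≈0.9216, G'=254/255≈0.9961, B'=235/255≈0.9216
Max=254/255, Min=235/255, Δ=Max-Min=19/255
L = (Max+Min)/2 = (254+235)/510 = 489/510 = 0.95882… → L = 95.9%
L > 0.5 → S = Δ/(2-Max-Min) = 19/(510-254-235) = 19/21 = 0.90476… → S = 90.5%
(the 1/255 factors cancel in S and H, so raw channel differences can be used)
Max is G' → H = 60 × ((B-R)/Δ + 2) = 60 × ((235-235)/19 + 2)
  0/19 + 2 = 0 + 2 = 2
  H = 60 × 2 = 120° → H = 120.0°
= HSL(120.0°, 90.5%, 95.9%)


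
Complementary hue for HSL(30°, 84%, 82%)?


Complement = opposite side of color wheel = hue + 180°
H' = (30 + 180) mod 360 = 210°
S and L unchanged.
= HSL(210°, 84%, 82%)


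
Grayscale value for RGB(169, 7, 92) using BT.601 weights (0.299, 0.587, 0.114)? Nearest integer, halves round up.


Gray = 0.299×R + 0.587×G + 0.114×B
Gray = 0.299×169 + 0.587×7 + 0.114×92
Gray = 50.531 + 4.109 + 10.488
Gray = 65.128 → round half up → 65
Gray = 65


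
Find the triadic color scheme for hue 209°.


Triadic: equally spaced at 120° intervals
H1 = 209°
H2 = (209 + 120) mod 360 = 329°
H3 = (209 + 240) mod 360 = 89°
Triadic = 209°, 329°, 89°


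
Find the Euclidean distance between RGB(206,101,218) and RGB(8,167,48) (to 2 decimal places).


d = √[(R₁-R₂)² + (G₁-G₂)² + (B₁-B₂)²]
d = √[(206-8)² + (101-167)² + (218-48)²]
d = √[39204 + 4356 + 28900]
d = √72460
d ≈ 269.18


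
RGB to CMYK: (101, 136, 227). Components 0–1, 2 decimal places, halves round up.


R'=101/255≈0.3961, G'=136/255≈0.5333, B'=227/255≈0.8902
K = 1 - max(R',G',B') = 1 - 227/255 = 28/255 = 0.10980… → 0.11
(1-R'-K)/(1-K) simplifies to (max-R)/max with max = 227:
C = (227-101)/227 = 126/227 = 0.55506… → 0.56
M = (227-136)/227 = 91/227 = 0.40088… → 0.40
Y = (227-227)/227 = 0/227 = 0 → 0.00
= CMYK(0.56, 0.40, 0.00, 0.11)


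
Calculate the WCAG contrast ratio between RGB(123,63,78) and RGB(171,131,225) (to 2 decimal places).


Linearize each sRGB channel c=v/255: c/12.92 if c ≤ 0.04045 else ((c+0.055)/1.055)^2.4
L = 0.2126×R_lin + 0.7152×G_lin + 0.0722×B_lin
Color 1 (123,63,78):
  R=123: 123/255≈0.4824 > 0.04045 → ((0.4824+0.055)/1.055)^2.4 ≈ 0.19807
  G=63: 63/255≈0.2471 > 0.04045 → ((0.2471+0.055)/1.055)^2.4 ≈ 0.04971
  B=78: 78/255≈0.3059 > 0.04045 → ((0.3059+0.055)/1.055)^2.4 ≈ 0.07619
  L1 = 0.2126×0.19807 + 0.7152×0.04971 + 0.0722×0.07619 ≈ 0.08316
Color 2 (171,131,225):
  R=171: 171/255≈0.6706 > 0.04045 → ((0.6706+0.055)/1.055)^2.4 ≈ 0.40724
  G=131: 131/255≈0.5137 > 0.04045 → ((0.5137+0.055)/1.055)^2.4 ≈ 0.22697
  B=225: 225/255≈0.8824 > 0.04045 → ((0.8824+0.055)/1.055)^2.4 ≈ 0.75294
  L2 = 0.2126×0.40724 + 0.7152×0.22697 + 0.0722×0.75294 ≈ 0.30327
Lighter = 0.30327, Darker = 0.08316
Ratio = (L_lighter + 0.05) / (L_darker + 0.05)
Ratio = (0.30327 + 0.05) / (0.08316 + 0.05) = 0.35327 / 0.13316 ≈ 2.6530
Ratio ≈ 2.65:1


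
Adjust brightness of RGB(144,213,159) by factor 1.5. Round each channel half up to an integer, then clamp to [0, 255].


Multiply each channel by 1.5, round half up, clamp to [0, 255]
R: 144×1.5 = 216
G: 213×1.5 = 319.5 → round → 320 → clamp → 255
B: 159×1.5 = 238.5 → round → 239
= RGB(216, 255, 239)


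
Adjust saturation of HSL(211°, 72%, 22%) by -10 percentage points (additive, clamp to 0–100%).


Original S = 72%
Adjustment = -10 percentage points
New S = 72 + (-10) = 62
Clamp to [0, 100] → 62
= HSL(211°, 62%, 22%)


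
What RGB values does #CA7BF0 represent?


CA → 202 (R)
7B → 123 (G)
F0 → 240 (B)
= RGB(202, 123, 240)


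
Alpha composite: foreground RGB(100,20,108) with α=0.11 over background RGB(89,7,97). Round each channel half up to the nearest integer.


C = α×F + (1-α)×B, with 1-α = 0.89
R: 0.11×100 + 0.89×89 = 11.00 + 79.21 = 90.21 → 90
G: 0.11×20 + 0.89×7 = 2.20 + 6.23 = 8.43 → 8
B: 0.11×108 + 0.89×97 = 11.88 + 86.33 = 98.21 → 98
= RGB(90, 8, 98)


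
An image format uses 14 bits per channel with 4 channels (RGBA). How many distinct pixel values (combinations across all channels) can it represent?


Total bits = 14 bits/channel × 4 channels = 56 bits
Distinct pixel values = 2^56
= 72,057,594,037,927,936 pixel values


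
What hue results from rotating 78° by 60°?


New hue = (H + rotation) mod 360
New hue = (78 + 60) mod 360
= 138 mod 360
= 138°


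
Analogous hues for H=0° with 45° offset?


Base hue: 0°
Left analog: (0 - 45) mod 360 = 315°
Right analog: (0 + 45) mod 360 = 45°
Analogous hues = 315° and 45°


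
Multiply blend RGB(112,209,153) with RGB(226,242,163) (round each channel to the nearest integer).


Multiply: C = A×B/255, rounded to nearest integer
R: 112×226/255 = 25312/255 ≈ 99.263 → 99
G: 209×242/255 = 50578/255 ≈ 198.345 → 198
B: 153×163/255 = 24939/255 ≈ 97.800 → 98
= RGB(99, 198, 98)


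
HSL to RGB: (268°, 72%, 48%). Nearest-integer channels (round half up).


H=268°, S=0.72, L=0.48
C = (1-|2L-1|)×S = (1-|-0.04|)×0.72 = 0.6912
H' = H/60 = 268/60 ≈ 4.4667; X = C×(1-|H' mod 2 - 1|) = 0.32256
m = L - C/2 = 0.48 - 0.3456 = 0.1344
Sector ⌊H'⌋ = 4 → (R',G',B') = (0.32256, 0.0, 0.6912)
RGB = ((R'+m)×255, (G'+m)×255, (B'+m)×255) = (116.5248, 34.272, 210.528)
Round half up → RGB(117, 34, 211)


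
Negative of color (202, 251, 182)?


Invert: (255-R, 255-G, 255-B)
R: 255-202 = 53
G: 255-251 = 4
B: 255-182 = 73
= RGB(53, 4, 73)


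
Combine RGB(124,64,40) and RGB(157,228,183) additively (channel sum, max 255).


Additive: each channel = min(255, C₁+C₂)
R: 124+157 = 281 → 255
G: 64+228 = 292 → 255
B: 40+183 = 223 → 223
= RGB(255, 255, 223)


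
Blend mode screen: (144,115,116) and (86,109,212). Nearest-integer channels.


Screen: C = 255 - (255-A)×(255-B)/255, rounded to nearest integer
R: 255 - (255-144)×(255-86)/255 = 255 - 18759/255 ≈ 255 - 73.565 = 181.435 → 181
G: 255 - (255-115)×(255-109)/255 = 255 - 20440/255 ≈ 255 - 80.157 = 174.843 → 175
B: 255 - (255-116)×(255-212)/255 = 255 - 5977/255 ≈ 255 - 23.439 = 231.561 → 232
= RGB(181, 175, 232)


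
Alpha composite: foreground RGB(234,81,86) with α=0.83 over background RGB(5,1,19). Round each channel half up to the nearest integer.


C = α×F + (1-α)×B, with 1-α = 0.17
R: 0.83×234 + 0.17×5 = 194.22 + 0.85 = 195.07 → 195
G: 0.83×81 + 0.17×1 = 67.23 + 0.17 = 67.40 → 67
B: 0.83×86 + 0.17×19 = 71.38 + 3.23 = 74.61 → 75
= RGB(195, 67, 75)


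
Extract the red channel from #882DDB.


Color: #882DDB
R = 88 = 136
G = 2D = 45
B = DB = 219
Red = 136


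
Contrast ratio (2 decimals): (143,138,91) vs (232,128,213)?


Linearize each sRGB channel c=v/255: c/12.92 if c ≤ 0.04045 else ((c+0.055)/1.055)^2.4
L = 0.2126×R_lin + 0.7152×G_lin + 0.0722×B_lin
Color 1 (143,138,91):
  R=143: 143/255≈0.5608 > 0.04045 → ((0.5608+0.055)/1.055)^2.4 ≈ 0.27468
  G=138: 138/255≈0.5412 > 0.04045 → ((0.5412+0.055)/1.055)^2.4 ≈ 0.25415
  B=91: 91/255≈0.3569 > 0.04045 → ((0.3569+0.055)/1.055)^2.4 ≈ 0.10462
  L1 = 0.2126×0.27468 + 0.7152×0.25415 + 0.0722×0.10462 ≈ 0.24772
Color 2 (232,128,213):
  R=232: 232/255≈0.9098 > 0.04045 → ((0.9098+0.055)/1.055)^2.4 ≈ 0.80695
  G=128: 128/255≈0.5020 > 0.04045 → ((0.5020+0.055)/1.055)^2.4 ≈ 0.21586
  B=213: 213/255≈0.8353 > 0.04045 → ((0.8353+0.055)/1.055)^2.4 ≈ 0.66539
  L2 = 0.2126×0.80695 + 0.7152×0.21586 + 0.0722×0.66539 ≈ 0.37398
Lighter = 0.37398, Darker = 0.24772
Ratio = (L_lighter + 0.05) / (L_darker + 0.05)
Ratio = (0.37398 + 0.05) / (0.24772 + 0.05) = 0.42398 / 0.29772 ≈ 1.4241
Ratio ≈ 1.42:1


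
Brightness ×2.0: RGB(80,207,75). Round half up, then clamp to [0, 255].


Multiply each channel by 2.0, round half up, clamp to [0, 255]
R: 80×2.0 = 160
G: 207×2.0 = 414 → clamp → 255
B: 75×2.0 = 150
= RGB(160, 255, 150)


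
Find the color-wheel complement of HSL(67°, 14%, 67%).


Complement = opposite side of color wheel = hue + 180°
H' = (67 + 180) mod 360 = 247°
S and L unchanged.
= HSL(247°, 14%, 67%)


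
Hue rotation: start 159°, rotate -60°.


New hue = (H + rotation) mod 360
New hue = (159 -60) mod 360
= 99 mod 360
= 99°


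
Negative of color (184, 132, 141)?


Invert: (255-R, 255-G, 255-B)
R: 255-184 = 71
G: 255-132 = 123
B: 255-141 = 114
= RGB(71, 123, 114)


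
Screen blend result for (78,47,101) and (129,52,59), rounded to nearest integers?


Screen: C = 255 - (255-A)×(255-B)/255, rounded to nearest integer
R: 255 - (255-78)×(255-129)/255 = 255 - 22302/255 ≈ 255 - 87.459 = 167.541 → 168
G: 255 - (255-47)×(255-52)/255 = 255 - 42224/255 ≈ 255 - 165.584 = 89.416 → 89
B: 255 - (255-101)×(255-59)/255 = 255 - 30184/255 ≈ 255 - 118.369 = 136.631 → 137
= RGB(168, 89, 137)


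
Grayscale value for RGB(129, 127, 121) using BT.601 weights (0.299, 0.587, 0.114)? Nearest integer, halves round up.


Gray = 0.299×R + 0.587×G + 0.114×B
Gray = 0.299×129 + 0.587×127 + 0.114×121
Gray = 38.571 + 74.549 + 13.794
Gray = 126.914 → round half up → 127
Gray = 127


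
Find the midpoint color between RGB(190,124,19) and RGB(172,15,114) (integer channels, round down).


Midpoint: each channel = ⌊(C₁+C₂)/2⌋
R: ⌊(190+172)/2⌋ = 181
G: ⌊(124+15)/2⌋ = 69
B: ⌊(19+114)/2⌋ = 66
= RGB(181, 69, 66)


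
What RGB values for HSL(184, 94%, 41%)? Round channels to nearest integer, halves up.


H=184°, S=0.94, L=0.41
C = (1-|2L-1|)×S = (1-|-0.18|)×0.94 = 0.7708
H' = H/60 = 184/60 ≈ 3.0667; X = C×(1-|H' mod 2 - 1|) ≈ 0.7194
m = L - C/2 = 0.41 - 0.3854 = 0.0246
Sector ⌊H'⌋ = 3 → (R',G',B') = (0.0, ≈0.7194, 0.7708)
RGB = ((R'+m)×255, (G'+m)×255, (B'+m)×255) = (6.273, 189.7234, 202.827)
Round half up → RGB(6, 190, 203)


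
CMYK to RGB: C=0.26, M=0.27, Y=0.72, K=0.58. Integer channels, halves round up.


R = 255 × (1-C) × (1-K) = 255 × 0.74 × 0.42 = 79.254 → 79
G = 255 × (1-M) × (1-K) = 255 × 0.73 × 0.42 = 78.183 → 78
B = 255 × (1-Y) × (1-K) = 255 × 0.28 × 0.42 = 29.988 → 30
= RGB(79, 78, 30)


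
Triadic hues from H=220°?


Triadic: equally spaced at 120° intervals
H1 = 220°
H2 = (220 + 120) mod 360 = 340°
H3 = (220 + 240) mod 360 = 100°
Triadic = 220°, 340°, 100°


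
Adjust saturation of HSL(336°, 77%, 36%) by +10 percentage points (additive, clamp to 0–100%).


Original S = 77%
Adjustment = +10 percentage points
New S = 77 + (10) = 87
Clamp to [0, 100] → 87
= HSL(336°, 87%, 36%)


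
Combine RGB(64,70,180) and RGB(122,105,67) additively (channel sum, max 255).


Additive: each channel = min(255, C₁+C₂)
R: 64+122 = 186 → 186
G: 70+105 = 175 → 175
B: 180+67 = 247 → 247
= RGB(186, 175, 247)


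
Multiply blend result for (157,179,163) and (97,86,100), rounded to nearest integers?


Multiply: C = A×B/255, rounded to nearest integer
R: 157×97/255 = 15229/255 ≈ 59.722 → 60
G: 179×86/255 = 15394/255 ≈ 60.369 → 60
B: 163×100/255 = 16300/255 ≈ 63.922 → 64
= RGB(60, 60, 64)


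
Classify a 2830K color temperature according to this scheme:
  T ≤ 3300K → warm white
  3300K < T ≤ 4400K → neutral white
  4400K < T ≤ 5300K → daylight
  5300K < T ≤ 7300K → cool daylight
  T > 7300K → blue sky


Temperature: 2830K
2830K ≤ 3300K → warm white
Classification: warm white


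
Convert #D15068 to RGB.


D1 → 209 (R)
50 → 80 (G)
68 → 104 (B)
= RGB(209, 80, 104)


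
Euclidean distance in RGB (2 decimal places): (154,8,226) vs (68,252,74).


d = √[(R₁-R₂)² + (G₁-G₂)² + (B₁-B₂)²]
d = √[(154-68)² + (8-252)² + (226-74)²]
d = √[7396 + 59536 + 23104]
d = √90036
d ≈ 300.06


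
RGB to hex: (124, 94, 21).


R = 124 → 7C (hex)
G = 94 → 5E (hex)
B = 21 → 15 (hex)
Hex = #7C5E15


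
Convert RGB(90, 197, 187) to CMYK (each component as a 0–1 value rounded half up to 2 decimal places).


R'=90/255≈0.3529, G'=197/255≈0.7725, B'=187/255≈0.7333
K = 1 - max(R',G',B') = 1 - 197/255 = 58/255 = 0.22745… → 0.23
(1-R'-K)/(1-K) simplifies to (max-R)/max with max = 197:
C = (197-90)/197 = 107/197 = 0.54314… → 0.54
M = (197-197)/197 = 0/197 = 0 → 0.00
Y = (197-187)/197 = 10/197 = 0.05076… → 0.05
= CMYK(0.54, 0.00, 0.05, 0.23)


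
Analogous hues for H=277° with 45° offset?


Base hue: 277°
Left analog: (277 - 45) mod 360 = 232°
Right analog: (277 + 45) mod 360 = 322°
Analogous hues = 232° and 322°


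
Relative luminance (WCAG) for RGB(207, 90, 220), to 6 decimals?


Linearize each channel (sRGB transfer function): c = v/255; c_lin = c/12.92 if c ≤ 0.04045, else ((c+0.055)/1.055)^2.4
  R: 207/255 ≈ 0.811765 > 0.04045 → ((0.811765+0.055)/1.055)^2.4 ≈ 0.623960
  G: 90/255 ≈ 0.352941 > 0.04045 → ((0.352941+0.055)/1.055)^2.4 ≈ 0.102242
  B: 220/255 ≈ 0.862745 > 0.04045 → ((0.862745+0.055)/1.055)^2.4 ≈ 0.715694
R_lin = 0.623960, G_lin = 0.102242, B_lin = 0.715694
L = 0.2126×R + 0.7152×G + 0.0722×B
L = 0.2126×0.623960 + 0.7152×0.102242 + 0.0722×0.715694
L ≈ 0.257450


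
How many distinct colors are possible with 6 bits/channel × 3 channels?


Total bits = 6 bits/channel × 3 channels = 18 bits
Distinct colors = 2^18
= 262,144 colors


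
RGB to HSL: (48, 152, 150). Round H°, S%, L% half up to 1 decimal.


Normalize: R'=48/255≈0.1882, G'=152/255≈0.5961, B'=150/255≈0.5882
Max=152/255, Min=48/255, Δ=Max-Min=104/255
L = (Max+Min)/2 = (152+48)/510 = 200/510 = 0.39215… → L = 39.2%
L ≤ 0.5 → S = Δ/(Max+Min) = 104/(152+48) = 104/200 = 0.52 → S = 52.0%
(the 1/255 factors cancel in S and H, so raw channel differences can be used)
Max is G' → H = 60 × ((B-R)/Δ + 2) = 60 × ((150-48)/104 + 2)
  102/104 + 2 = 0.9807… + 2 = 2.9807…
  H = 60 × 2.9807… = 178.846…° → H = 178.8°
= HSL(178.8°, 52.0%, 39.2%)


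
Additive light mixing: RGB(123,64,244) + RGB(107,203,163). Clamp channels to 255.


Additive: each channel = min(255, C₁+C₂)
R: 123+107 = 230 → 230
G: 64+203 = 267 → 255
B: 244+163 = 407 → 255
= RGB(230, 255, 255)


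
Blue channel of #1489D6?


Color: #1489D6
R = 14 = 20
G = 89 = 137
B = D6 = 214
Blue = 214


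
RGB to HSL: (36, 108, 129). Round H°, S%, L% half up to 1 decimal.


Normalize: R'=36/255≈0.1412, G'=108/255≈0.4235, B'=129/255≈0.5059
Max=129/255, Min=36/255, Δ=Max-Min=93/255
L = (Max+Min)/2 = (129+36)/510 = 165/510 = 0.32352… → L = 32.4%
L ≤ 0.5 → S = Δ/(Max+Min) = 93/(129+36) = 93/165 = 0.56363… → S = 56.4%
(the 1/255 factors cancel in S and H, so raw channel differences can be used)
Max is B' → H = 60 × ((R-G)/Δ + 4) = 60 × ((36-108)/93 + 4)
  -72/93 + 4 = -0.7741… + 4 = 3.2258…
  H = 60 × 3.2258… = 193.548…° → H = 193.5°
= HSL(193.5°, 56.4%, 32.4%)


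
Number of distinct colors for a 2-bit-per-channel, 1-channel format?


Total bits = 2 bits/channel × 1 channels = 2 bits
Distinct colors = 2^2
= 4 colors


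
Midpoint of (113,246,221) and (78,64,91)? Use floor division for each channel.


Midpoint: each channel = ⌊(C₁+C₂)/2⌋
R: ⌊(113+78)/2⌋ = 95
G: ⌊(246+64)/2⌋ = 155
B: ⌊(221+91)/2⌋ = 156
= RGB(95, 155, 156)


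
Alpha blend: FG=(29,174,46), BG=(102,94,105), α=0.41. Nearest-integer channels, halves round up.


C = α×F + (1-α)×B, with 1-α = 0.59
R: 0.41×29 + 0.59×102 = 11.89 + 60.18 = 72.07 → 72
G: 0.41×174 + 0.59×94 = 71.34 + 55.46 = 126.80 → 127
B: 0.41×46 + 0.59×105 = 18.86 + 61.95 = 80.81 → 81
= RGB(72, 127, 81)


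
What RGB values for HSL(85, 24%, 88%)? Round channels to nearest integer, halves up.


H=85°, S=0.24, L=0.88
C = (1-|2L-1|)×S = (1-|0.76|)×0.24 = 0.0576
H' = H/60 = 85/60 ≈ 1.4167; X = C×(1-|H' mod 2 - 1|) = 0.0336
m = L - C/2 = 0.88 - 0.0288 = 0.8512
Sector ⌊H'⌋ = 1 → (R',G',B') = (0.0336, 0.0576, 0.0)
RGB = ((R'+m)×255, (G'+m)×255, (B'+m)×255) = (225.624, 231.744, 217.056)
Round half up → RGB(226, 232, 217)


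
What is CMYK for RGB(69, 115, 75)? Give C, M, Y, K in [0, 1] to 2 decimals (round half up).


R'=69/255≈0.2706, G'=115/255≈0.4510, B'=75/255≈0.2941
K = 1 - max(R',G',B') = 1 - 115/255 = 140/255 = 0.54901… → 0.55
(1-R'-K)/(1-K) simplifies to (max-R)/max with max = 115:
C = (115-69)/115 = 46/115 = 0.4 → 0.40
M = (115-115)/115 = 0/115 = 0 → 0.00
Y = (115-75)/115 = 40/115 = 0.34782… → 0.35
= CMYK(0.40, 0.00, 0.35, 0.55)


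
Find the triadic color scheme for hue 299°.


Triadic: equally spaced at 120° intervals
H1 = 299°
H2 = (299 + 120) mod 360 = 59°
H3 = (299 + 240) mod 360 = 179°
Triadic = 299°, 59°, 179°


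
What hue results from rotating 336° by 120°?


New hue = (H + rotation) mod 360
New hue = (336 + 120) mod 360
= 456 mod 360
= 96°


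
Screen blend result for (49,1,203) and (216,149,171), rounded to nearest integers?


Screen: C = 255 - (255-A)×(255-B)/255, rounded to nearest integer
R: 255 - (255-49)×(255-216)/255 = 255 - 8034/255 ≈ 255 - 31.506 = 223.494 → 223
G: 255 - (255-1)×(255-149)/255 = 255 - 26924/255 ≈ 255 - 105.584 = 149.416 → 149
B: 255 - (255-203)×(255-171)/255 = 255 - 4368/255 ≈ 255 - 17.129 = 237.871 → 238
= RGB(223, 149, 238)


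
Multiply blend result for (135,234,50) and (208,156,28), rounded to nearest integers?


Multiply: C = A×B/255, rounded to nearest integer
R: 135×208/255 = 28080/255 ≈ 110.118 → 110
G: 234×156/255 = 36504/255 ≈ 143.153 → 143
B: 50×28/255 = 1400/255 ≈ 5.490 → 5
= RGB(110, 143, 5)


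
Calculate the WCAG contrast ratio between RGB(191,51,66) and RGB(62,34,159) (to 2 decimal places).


Linearize each sRGB channel c=v/255: c/12.92 if c ≤ 0.04045 else ((c+0.055)/1.055)^2.4
L = 0.2126×R_lin + 0.7152×G_lin + 0.0722×B_lin
Color 1 (191,51,66):
  R=191: 191/255≈0.7490 > 0.04045 → ((0.7490+0.055)/1.055)^2.4 ≈ 0.52100
  G=51: 51/255≈0.2000 > 0.04045 → ((0.2000+0.055)/1.055)^2.4 ≈ 0.03310
  B=66: 66/255≈0.2588 > 0.04045 → ((0.2588+0.055)/1.055)^2.4 ≈ 0.05448
  L1 = 0.2126×0.52100 + 0.7152×0.03310 + 0.0722×0.05448 ≈ 0.13837
Color 2 (62,34,159):
  R=62: 62/255≈0.2431 > 0.04045 → ((0.2431+0.055)/1.055)^2.4 ≈ 0.04817
  G=34: 34/255≈0.1333 > 0.04045 → ((0.1333+0.055)/1.055)^2.4 ≈ 0.01600
  B=159: 159/255≈0.6235 > 0.04045 → ((0.6235+0.055)/1.055)^2.4 ≈ 0.34670
  L2 = 0.2126×0.04817 + 0.7152×0.01600 + 0.0722×0.34670 ≈ 0.04671
Lighter = 0.13837, Darker = 0.04671
Ratio = (L_lighter + 0.05) / (L_darker + 0.05)
Ratio = (0.13837 + 0.05) / (0.04671 + 0.05) = 0.18837 / 0.09671 ≈ 1.9477
Ratio ≈ 1.95:1


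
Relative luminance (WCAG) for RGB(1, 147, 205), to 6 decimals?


Linearize each channel (sRGB transfer function): c = v/255; c_lin = c/12.92 if c ≤ 0.04045, else ((c+0.055)/1.055)^2.4
  R: 1/255 ≈ 0.003922 ≤ 0.04045 → 0.003922/12.92 ≈ 0.000304
  G: 147/255 ≈ 0.576471 > 0.04045 → ((0.576471+0.055)/1.055)^2.4 ≈ 0.291771
  B: 205/255 ≈ 0.803922 > 0.04045 → ((0.803922+0.055)/1.055)^2.4 ≈ 0.610496
R_lin = 0.000304, G_lin = 0.291771, B_lin = 0.610496
L = 0.2126×R + 0.7152×G + 0.0722×B
L = 0.2126×0.000304 + 0.7152×0.291771 + 0.0722×0.610496
L ≈ 0.252817


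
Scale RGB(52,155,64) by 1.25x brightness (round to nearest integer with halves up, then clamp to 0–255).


Multiply each channel by 1.25, round half up, clamp to [0, 255]
R: 52×1.25 = 65
G: 155×1.25 = 193.75 → round → 194
B: 64×1.25 = 80
= RGB(65, 194, 80)


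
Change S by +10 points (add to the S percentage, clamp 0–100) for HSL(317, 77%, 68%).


Original S = 77%
Adjustment = +10 percentage points
New S = 77 + (10) = 87
Clamp to [0, 100] → 87
= HSL(317°, 87%, 68%)


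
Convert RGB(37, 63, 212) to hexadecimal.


R = 37 → 25 (hex)
G = 63 → 3F (hex)
B = 212 → D4 (hex)
Hex = #253FD4


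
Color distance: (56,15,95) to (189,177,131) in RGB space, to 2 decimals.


d = √[(R₁-R₂)² + (G₁-G₂)² + (B₁-B₂)²]
d = √[(56-189)² + (15-177)² + (95-131)²]
d = √[17689 + 26244 + 1296]
d = √45229
d ≈ 212.67


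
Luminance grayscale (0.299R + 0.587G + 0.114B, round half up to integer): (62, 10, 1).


Gray = 0.299×R + 0.587×G + 0.114×B
Gray = 0.299×62 + 0.587×10 + 0.114×1
Gray = 18.538 + 5.870 + 0.114
Gray = 24.522 → round half up → 25
Gray = 25
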